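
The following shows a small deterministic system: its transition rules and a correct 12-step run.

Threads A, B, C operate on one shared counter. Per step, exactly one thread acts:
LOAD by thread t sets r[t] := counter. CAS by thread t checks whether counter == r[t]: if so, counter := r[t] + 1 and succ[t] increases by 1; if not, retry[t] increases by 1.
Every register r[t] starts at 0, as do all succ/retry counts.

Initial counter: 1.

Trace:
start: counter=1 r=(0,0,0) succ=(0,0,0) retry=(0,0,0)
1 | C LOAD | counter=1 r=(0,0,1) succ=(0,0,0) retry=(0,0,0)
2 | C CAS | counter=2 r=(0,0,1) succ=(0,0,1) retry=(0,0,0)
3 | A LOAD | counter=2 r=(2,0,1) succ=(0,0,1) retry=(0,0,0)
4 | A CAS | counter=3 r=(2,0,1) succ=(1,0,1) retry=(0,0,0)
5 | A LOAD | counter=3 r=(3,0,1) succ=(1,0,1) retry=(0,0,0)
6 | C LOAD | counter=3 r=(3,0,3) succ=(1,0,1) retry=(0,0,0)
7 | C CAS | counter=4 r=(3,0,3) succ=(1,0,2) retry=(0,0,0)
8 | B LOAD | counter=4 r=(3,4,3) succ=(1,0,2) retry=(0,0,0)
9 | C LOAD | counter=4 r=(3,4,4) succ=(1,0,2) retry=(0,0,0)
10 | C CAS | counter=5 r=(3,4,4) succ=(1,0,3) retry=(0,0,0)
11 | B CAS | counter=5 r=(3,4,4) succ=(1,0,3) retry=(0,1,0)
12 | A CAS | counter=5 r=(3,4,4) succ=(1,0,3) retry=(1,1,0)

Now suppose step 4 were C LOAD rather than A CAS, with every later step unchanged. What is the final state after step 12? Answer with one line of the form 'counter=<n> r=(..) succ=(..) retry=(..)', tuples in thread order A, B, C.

(re-executing from step 4 with the substitution; state before step 4: counter=2 r=(2,0,1) succ=(0,0,1) retry=(0,0,0))
4 | C LOAD | counter=2 r=(2,0,2) succ=(0,0,1) retry=(0,0,0)
5 | A LOAD | counter=2 r=(2,0,2) succ=(0,0,1) retry=(0,0,0)
6 | C LOAD | counter=2 r=(2,0,2) succ=(0,0,1) retry=(0,0,0)
7 | C CAS | counter=3 r=(2,0,2) succ=(0,0,2) retry=(0,0,0)
8 | B LOAD | counter=3 r=(2,3,2) succ=(0,0,2) retry=(0,0,0)
9 | C LOAD | counter=3 r=(2,3,3) succ=(0,0,2) retry=(0,0,0)
10 | C CAS | counter=4 r=(2,3,3) succ=(0,0,3) retry=(0,0,0)
11 | B CAS | counter=4 r=(2,3,3) succ=(0,0,3) retry=(0,1,0)
12 | A CAS | counter=4 r=(2,3,3) succ=(0,0,3) retry=(1,1,0)

counter=4 r=(2,3,3) succ=(0,0,3) retry=(1,1,0)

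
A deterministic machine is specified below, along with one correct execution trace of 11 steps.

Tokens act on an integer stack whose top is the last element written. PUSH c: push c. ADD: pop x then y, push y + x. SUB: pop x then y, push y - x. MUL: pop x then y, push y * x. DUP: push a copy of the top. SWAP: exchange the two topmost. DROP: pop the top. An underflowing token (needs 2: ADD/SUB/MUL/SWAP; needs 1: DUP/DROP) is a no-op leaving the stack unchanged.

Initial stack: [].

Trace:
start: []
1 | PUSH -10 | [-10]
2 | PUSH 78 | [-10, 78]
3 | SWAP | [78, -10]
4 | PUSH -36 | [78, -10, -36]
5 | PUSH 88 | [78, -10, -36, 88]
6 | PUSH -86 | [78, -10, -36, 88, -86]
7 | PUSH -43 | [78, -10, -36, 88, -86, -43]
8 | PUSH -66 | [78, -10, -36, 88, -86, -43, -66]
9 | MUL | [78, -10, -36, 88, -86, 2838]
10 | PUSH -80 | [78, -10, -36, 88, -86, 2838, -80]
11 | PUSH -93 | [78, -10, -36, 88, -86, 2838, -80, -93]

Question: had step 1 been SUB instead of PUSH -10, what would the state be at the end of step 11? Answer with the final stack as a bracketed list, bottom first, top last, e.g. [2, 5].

(re-executing from step 1 with the substitution; state before step 1: [])
1 | SUB | []
2 | PUSH 78 | [78]
3 | SWAP | [78]
4 | PUSH -36 | [78, -36]
5 | PUSH 88 | [78, -36, 88]
6 | PUSH -86 | [78, -36, 88, -86]
7 | PUSH -43 | [78, -36, 88, -86, -43]
8 | PUSH -66 | [78, -36, 88, -86, -43, -66]
9 | MUL | [78, -36, 88, -86, 2838]
10 | PUSH -80 | [78, -36, 88, -86, 2838, -80]
11 | PUSH -93 | [78, -36, 88, -86, 2838, -80, -93]

[78, -36, 88, -86, 2838, -80, -93]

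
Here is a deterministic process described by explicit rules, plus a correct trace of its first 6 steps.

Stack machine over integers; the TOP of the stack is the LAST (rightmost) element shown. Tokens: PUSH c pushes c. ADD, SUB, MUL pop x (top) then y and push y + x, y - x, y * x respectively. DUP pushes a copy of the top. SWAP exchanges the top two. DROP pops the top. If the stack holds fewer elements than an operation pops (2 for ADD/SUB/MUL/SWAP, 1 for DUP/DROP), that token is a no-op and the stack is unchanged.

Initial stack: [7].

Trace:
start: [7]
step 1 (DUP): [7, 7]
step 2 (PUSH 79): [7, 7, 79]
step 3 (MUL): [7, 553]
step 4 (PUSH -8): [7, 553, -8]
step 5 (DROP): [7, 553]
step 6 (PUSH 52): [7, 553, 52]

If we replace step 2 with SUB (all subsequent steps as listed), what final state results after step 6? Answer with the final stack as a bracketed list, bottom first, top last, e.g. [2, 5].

[0, 52]

(re-executing from step 2 with the substitution; state before step 2: [7, 7])
step 2 (SUB): [0]
step 3 (MUL): [0]
step 4 (PUSH -8): [0, -8]
step 5 (DROP): [0]
step 6 (PUSH 52): [0, 52]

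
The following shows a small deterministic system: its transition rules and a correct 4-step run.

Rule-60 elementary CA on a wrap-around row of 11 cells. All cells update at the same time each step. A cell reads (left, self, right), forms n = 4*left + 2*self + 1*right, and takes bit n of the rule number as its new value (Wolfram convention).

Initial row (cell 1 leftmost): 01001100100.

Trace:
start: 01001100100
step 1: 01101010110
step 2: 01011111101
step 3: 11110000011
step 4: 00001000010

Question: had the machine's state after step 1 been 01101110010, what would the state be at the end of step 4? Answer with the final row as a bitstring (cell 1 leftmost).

state after step 1 := 01101110010
step 2: 01011001011
step 3: 11110101110
step 4: 10001111001

10001111001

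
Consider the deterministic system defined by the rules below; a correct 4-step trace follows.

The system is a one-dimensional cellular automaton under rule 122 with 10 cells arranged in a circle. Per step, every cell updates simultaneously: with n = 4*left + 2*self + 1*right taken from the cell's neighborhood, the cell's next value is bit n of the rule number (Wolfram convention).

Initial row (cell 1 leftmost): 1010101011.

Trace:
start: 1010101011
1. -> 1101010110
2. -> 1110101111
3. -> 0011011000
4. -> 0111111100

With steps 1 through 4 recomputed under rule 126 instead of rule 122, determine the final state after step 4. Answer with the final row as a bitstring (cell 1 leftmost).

1110001111

(re-executing steps 1..4 under rule 126; state before step 1: 1010101011)
1. -> 1111111110
2. -> 1000000011
3. -> 1100000110
4. -> 1110001111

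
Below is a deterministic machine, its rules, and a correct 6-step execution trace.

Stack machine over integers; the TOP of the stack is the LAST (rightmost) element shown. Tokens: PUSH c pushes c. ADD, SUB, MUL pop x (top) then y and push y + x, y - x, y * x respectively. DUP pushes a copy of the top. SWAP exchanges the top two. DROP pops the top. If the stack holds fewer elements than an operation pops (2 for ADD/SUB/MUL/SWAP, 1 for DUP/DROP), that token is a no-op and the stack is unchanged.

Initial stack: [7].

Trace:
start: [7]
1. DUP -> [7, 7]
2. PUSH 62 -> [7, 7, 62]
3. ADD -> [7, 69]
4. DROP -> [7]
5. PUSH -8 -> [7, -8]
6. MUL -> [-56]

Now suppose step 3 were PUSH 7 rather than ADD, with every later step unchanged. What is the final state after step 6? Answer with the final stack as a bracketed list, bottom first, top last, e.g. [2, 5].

(re-executing from step 3 with the substitution; state before step 3: [7, 7, 62])
3. PUSH 7 -> [7, 7, 62, 7]
4. DROP -> [7, 7, 62]
5. PUSH -8 -> [7, 7, 62, -8]
6. MUL -> [7, 7, -496]

[7, 7, -496]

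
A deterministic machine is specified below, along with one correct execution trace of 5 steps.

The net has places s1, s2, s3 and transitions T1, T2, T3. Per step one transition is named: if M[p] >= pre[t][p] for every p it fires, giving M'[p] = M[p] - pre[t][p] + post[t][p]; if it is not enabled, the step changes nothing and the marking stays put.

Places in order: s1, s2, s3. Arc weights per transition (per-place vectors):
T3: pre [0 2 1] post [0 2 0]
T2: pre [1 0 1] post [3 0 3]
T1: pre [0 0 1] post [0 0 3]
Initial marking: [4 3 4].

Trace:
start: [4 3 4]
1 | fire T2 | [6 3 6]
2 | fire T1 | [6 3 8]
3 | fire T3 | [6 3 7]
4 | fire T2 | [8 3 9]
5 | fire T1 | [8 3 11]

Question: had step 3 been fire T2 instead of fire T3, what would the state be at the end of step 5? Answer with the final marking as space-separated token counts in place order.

10 3 14

(re-executing from step 3 with the substitution; state before step 3: [6 3 8])
3 | fire T2 | [8 3 10]
4 | fire T2 | [10 3 12]
5 | fire T1 | [10 3 14]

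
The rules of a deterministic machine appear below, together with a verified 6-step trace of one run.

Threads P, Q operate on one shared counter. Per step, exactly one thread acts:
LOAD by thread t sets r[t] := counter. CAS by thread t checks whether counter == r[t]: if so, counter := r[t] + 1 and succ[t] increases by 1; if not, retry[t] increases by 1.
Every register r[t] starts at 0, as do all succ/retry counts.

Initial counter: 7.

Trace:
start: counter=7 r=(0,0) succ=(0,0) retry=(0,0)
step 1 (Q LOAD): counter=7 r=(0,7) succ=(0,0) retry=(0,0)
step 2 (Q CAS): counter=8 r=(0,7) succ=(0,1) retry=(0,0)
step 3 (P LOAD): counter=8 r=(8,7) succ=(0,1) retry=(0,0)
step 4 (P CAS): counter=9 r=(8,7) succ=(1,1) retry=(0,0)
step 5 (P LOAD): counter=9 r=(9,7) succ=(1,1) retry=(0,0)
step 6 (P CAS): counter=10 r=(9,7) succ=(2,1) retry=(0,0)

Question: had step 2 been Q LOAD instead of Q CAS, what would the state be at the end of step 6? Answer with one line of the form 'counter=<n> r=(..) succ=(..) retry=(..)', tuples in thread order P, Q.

counter=9 r=(8,7) succ=(2,0) retry=(0,0)

(re-executing from step 2 with the substitution; state before step 2: counter=7 r=(0,7) succ=(0,0) retry=(0,0))
step 2 (Q LOAD): counter=7 r=(0,7) succ=(0,0) retry=(0,0)
step 3 (P LOAD): counter=7 r=(7,7) succ=(0,0) retry=(0,0)
step 4 (P CAS): counter=8 r=(7,7) succ=(1,0) retry=(0,0)
step 5 (P LOAD): counter=8 r=(8,7) succ=(1,0) retry=(0,0)
step 6 (P CAS): counter=9 r=(8,7) succ=(2,0) retry=(0,0)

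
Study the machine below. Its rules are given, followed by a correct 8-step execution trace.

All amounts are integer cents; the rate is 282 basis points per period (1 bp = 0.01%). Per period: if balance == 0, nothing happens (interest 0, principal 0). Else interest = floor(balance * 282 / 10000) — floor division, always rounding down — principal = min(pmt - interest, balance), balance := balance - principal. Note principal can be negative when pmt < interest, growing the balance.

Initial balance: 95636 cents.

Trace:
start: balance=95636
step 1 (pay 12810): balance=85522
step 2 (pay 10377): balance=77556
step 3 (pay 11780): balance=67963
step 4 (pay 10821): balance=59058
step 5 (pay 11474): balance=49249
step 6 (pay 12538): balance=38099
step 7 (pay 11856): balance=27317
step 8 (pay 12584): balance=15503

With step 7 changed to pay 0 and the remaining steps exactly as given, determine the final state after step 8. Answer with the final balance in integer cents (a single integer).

27693

(re-executing from step 7 with the substitution; state before step 7: balance=38099)
step 7 (pay 0): balance=39173
step 8 (pay 12584): balance=27693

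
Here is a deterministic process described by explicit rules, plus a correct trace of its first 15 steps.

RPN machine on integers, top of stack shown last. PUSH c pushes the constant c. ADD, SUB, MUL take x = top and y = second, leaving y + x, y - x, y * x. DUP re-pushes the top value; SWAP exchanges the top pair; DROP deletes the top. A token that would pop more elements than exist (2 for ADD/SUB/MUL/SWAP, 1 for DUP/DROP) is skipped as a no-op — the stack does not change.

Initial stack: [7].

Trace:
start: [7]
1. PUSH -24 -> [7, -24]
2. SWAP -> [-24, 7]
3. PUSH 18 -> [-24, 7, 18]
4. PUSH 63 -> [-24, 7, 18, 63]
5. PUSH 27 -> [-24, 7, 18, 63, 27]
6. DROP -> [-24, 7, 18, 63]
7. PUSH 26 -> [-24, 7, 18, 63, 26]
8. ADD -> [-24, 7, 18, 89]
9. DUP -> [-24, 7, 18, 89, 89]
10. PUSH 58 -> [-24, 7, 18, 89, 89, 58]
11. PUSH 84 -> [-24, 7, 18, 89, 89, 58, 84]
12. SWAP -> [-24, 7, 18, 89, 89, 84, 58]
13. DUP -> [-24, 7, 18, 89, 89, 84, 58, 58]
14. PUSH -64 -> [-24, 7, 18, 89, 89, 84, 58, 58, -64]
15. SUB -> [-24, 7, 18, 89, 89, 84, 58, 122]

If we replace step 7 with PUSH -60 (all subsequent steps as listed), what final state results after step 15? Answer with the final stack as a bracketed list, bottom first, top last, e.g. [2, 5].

(re-executing from step 7 with the substitution; state before step 7: [-24, 7, 18, 63])
7. PUSH -60 -> [-24, 7, 18, 63, -60]
8. ADD -> [-24, 7, 18, 3]
9. DUP -> [-24, 7, 18, 3, 3]
10. PUSH 58 -> [-24, 7, 18, 3, 3, 58]
11. PUSH 84 -> [-24, 7, 18, 3, 3, 58, 84]
12. SWAP -> [-24, 7, 18, 3, 3, 84, 58]
13. DUP -> [-24, 7, 18, 3, 3, 84, 58, 58]
14. PUSH -64 -> [-24, 7, 18, 3, 3, 84, 58, 58, -64]
15. SUB -> [-24, 7, 18, 3, 3, 84, 58, 122]

[-24, 7, 18, 3, 3, 84, 58, 122]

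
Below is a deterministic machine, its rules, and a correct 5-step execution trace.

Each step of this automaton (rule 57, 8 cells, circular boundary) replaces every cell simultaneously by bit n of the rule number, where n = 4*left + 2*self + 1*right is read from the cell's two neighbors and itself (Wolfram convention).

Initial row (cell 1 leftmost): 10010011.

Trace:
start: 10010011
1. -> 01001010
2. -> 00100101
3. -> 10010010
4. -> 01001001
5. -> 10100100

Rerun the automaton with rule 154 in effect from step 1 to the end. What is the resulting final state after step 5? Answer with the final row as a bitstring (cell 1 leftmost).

(re-executing steps 1..5 under rule 154; state before step 1: 10010011)
1. -> 01101111
2. -> 01001110
3. -> 10111101
4. -> 00111001
5. -> 11110110

11110110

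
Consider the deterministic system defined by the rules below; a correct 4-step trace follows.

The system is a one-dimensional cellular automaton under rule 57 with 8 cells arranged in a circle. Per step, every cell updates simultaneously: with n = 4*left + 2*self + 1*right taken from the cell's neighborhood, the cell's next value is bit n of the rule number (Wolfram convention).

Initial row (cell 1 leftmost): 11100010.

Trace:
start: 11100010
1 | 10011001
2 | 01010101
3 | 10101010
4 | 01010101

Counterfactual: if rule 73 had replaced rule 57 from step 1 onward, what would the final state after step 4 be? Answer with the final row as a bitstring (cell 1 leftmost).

(re-executing steps 1..4 under rule 73; state before step 1: 11100010)
1 | 10101000
2 | 00000010
3 | 11111000
4 | 10001010

10001010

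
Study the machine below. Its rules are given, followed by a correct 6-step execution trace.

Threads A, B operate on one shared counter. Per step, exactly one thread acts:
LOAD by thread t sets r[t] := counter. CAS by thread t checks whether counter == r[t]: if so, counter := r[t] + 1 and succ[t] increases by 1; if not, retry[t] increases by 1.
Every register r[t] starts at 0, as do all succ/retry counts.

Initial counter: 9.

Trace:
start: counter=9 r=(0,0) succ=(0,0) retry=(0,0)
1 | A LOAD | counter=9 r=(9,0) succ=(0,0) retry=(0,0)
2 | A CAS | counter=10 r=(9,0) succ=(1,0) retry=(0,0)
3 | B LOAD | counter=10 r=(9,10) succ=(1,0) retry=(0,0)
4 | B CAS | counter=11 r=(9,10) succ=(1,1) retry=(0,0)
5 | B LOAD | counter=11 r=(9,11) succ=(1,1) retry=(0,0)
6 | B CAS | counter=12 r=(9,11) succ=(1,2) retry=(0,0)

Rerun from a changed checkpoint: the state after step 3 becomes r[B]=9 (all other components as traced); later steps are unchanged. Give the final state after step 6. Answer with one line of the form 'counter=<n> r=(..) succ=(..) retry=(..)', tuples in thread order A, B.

counter=11 r=(9,10) succ=(1,1) retry=(0,1)

state after step 3 := counter=10 r=(9,9) succ=(1,0) retry=(0,0)
4 | B CAS | counter=10 r=(9,9) succ=(1,0) retry=(0,1)
5 | B LOAD | counter=10 r=(9,10) succ=(1,0) retry=(0,1)
6 | B CAS | counter=11 r=(9,10) succ=(1,1) retry=(0,1)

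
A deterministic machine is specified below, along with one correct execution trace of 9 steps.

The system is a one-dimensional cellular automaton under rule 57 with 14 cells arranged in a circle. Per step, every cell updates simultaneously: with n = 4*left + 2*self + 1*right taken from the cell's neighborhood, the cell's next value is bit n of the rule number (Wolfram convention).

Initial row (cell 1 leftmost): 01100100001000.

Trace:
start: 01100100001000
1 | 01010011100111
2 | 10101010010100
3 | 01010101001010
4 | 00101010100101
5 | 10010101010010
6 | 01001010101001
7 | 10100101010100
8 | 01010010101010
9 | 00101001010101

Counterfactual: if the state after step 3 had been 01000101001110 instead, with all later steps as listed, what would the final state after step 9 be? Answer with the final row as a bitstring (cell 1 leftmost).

state after step 3 := 01000101001110
4 | 00110010101001
5 | 10101001010100
6 | 01010100101010
7 | 00101010010101
8 | 10010101001010
9 | 01001010100101

01001010100101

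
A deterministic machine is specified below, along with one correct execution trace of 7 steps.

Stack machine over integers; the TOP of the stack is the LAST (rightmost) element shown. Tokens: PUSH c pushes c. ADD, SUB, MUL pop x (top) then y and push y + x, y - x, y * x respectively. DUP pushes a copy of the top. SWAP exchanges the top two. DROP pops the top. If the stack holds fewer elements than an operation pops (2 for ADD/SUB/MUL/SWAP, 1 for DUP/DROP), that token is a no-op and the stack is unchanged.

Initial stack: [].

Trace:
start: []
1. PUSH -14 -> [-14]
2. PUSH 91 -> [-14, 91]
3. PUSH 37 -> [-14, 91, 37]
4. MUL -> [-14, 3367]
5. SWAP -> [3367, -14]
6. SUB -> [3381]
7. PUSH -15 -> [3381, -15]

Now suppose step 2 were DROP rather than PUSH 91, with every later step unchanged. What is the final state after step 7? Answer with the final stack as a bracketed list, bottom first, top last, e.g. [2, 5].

(re-executing from step 2 with the substitution; state before step 2: [-14])
2. DROP -> []
3. PUSH 37 -> [37]
4. MUL -> [37]
5. SWAP -> [37]
6. SUB -> [37]
7. PUSH -15 -> [37, -15]

[37, -15]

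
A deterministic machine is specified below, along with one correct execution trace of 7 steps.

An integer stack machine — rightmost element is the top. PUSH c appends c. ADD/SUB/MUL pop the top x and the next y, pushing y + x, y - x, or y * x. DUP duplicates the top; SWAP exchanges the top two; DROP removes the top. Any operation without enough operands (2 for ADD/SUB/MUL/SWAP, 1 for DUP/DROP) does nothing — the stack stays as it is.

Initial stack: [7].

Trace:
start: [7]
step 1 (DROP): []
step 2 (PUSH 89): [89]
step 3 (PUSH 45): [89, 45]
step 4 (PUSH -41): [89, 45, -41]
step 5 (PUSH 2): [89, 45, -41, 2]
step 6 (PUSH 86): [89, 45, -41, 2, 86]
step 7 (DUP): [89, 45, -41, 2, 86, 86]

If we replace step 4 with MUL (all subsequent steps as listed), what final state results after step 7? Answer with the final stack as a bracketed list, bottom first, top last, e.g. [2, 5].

[4005, 2, 86, 86]

(re-executing from step 4 with the substitution; state before step 4: [89, 45])
step 4 (MUL): [4005]
step 5 (PUSH 2): [4005, 2]
step 6 (PUSH 86): [4005, 2, 86]
step 7 (DUP): [4005, 2, 86, 86]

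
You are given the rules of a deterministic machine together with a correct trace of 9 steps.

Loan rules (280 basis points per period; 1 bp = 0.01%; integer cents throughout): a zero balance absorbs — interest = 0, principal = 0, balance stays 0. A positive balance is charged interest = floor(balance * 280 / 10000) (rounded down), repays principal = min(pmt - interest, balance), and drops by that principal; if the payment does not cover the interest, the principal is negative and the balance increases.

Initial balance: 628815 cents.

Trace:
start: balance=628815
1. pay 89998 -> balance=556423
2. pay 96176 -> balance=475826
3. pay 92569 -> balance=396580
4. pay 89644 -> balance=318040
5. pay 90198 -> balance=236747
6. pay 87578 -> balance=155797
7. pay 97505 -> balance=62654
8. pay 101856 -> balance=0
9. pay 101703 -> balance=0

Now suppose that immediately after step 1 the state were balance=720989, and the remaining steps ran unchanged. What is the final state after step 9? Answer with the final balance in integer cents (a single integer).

65049

state after step 1 := balance=720989
2. pay 96176 -> balance=645000
3. pay 92569 -> balance=570491
4. pay 89644 -> balance=496820
5. pay 90198 -> balance=420532
6. pay 87578 -> balance=344728
7. pay 97505 -> balance=256875
8. pay 101856 -> balance=162211
9. pay 101703 -> balance=65049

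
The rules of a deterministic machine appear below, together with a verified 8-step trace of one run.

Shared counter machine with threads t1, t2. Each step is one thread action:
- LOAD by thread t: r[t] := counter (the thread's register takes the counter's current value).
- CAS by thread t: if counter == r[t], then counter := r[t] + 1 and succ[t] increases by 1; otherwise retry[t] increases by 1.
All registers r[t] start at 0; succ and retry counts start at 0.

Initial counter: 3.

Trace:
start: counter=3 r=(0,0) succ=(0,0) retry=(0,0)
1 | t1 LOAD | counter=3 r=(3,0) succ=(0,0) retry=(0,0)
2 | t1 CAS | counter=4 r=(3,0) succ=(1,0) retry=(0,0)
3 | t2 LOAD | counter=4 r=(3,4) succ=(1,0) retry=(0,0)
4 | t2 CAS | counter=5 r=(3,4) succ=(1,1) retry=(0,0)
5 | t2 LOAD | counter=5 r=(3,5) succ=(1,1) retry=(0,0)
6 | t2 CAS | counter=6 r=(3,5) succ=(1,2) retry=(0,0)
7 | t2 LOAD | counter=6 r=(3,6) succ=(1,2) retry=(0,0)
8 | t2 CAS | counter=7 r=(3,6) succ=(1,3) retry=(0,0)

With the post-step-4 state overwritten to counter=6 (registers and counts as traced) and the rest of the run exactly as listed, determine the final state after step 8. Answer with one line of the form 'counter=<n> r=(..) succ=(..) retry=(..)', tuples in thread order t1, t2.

counter=8 r=(3,7) succ=(1,3) retry=(0,0)

state after step 4 := counter=6 r=(3,4) succ=(1,1) retry=(0,0)
5 | t2 LOAD | counter=6 r=(3,6) succ=(1,1) retry=(0,0)
6 | t2 CAS | counter=7 r=(3,6) succ=(1,2) retry=(0,0)
7 | t2 LOAD | counter=7 r=(3,7) succ=(1,2) retry=(0,0)
8 | t2 CAS | counter=8 r=(3,7) succ=(1,3) retry=(0,0)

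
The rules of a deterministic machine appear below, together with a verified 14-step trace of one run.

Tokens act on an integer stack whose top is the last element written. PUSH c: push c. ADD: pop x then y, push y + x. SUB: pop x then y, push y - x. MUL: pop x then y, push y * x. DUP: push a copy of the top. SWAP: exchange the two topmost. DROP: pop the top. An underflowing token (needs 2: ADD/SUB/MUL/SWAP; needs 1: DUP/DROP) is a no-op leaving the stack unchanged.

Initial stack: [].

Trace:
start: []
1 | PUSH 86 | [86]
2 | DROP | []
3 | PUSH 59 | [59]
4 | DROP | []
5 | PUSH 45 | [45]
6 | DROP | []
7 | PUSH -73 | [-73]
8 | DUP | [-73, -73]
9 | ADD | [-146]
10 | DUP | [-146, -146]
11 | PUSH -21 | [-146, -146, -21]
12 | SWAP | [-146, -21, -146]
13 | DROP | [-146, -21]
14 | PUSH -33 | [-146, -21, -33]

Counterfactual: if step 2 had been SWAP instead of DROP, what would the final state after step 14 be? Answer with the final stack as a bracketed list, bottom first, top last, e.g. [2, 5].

[86, -146, -21, -33]

(re-executing from step 2 with the substitution; state before step 2: [86])
2 | SWAP | [86]
3 | PUSH 59 | [86, 59]
4 | DROP | [86]
5 | PUSH 45 | [86, 45]
6 | DROP | [86]
7 | PUSH -73 | [86, -73]
8 | DUP | [86, -73, -73]
9 | ADD | [86, -146]
10 | DUP | [86, -146, -146]
11 | PUSH -21 | [86, -146, -146, -21]
12 | SWAP | [86, -146, -21, -146]
13 | DROP | [86, -146, -21]
14 | PUSH -33 | [86, -146, -21, -33]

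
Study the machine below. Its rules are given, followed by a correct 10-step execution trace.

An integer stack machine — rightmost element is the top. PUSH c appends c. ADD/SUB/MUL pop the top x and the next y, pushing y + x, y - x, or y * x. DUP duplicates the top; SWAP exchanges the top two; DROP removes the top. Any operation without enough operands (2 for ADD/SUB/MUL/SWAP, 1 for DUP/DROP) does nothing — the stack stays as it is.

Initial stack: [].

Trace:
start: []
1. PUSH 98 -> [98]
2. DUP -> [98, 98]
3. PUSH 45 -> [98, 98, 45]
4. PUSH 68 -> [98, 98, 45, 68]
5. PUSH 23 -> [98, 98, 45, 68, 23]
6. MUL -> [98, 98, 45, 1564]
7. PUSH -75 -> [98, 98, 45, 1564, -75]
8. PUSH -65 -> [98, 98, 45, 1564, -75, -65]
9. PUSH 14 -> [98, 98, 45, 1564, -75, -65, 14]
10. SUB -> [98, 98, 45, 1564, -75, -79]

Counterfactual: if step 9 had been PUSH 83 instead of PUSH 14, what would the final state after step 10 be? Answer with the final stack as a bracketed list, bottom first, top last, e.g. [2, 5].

[98, 98, 45, 1564, -75, -148]

(re-executing from step 9 with the substitution; state before step 9: [98, 98, 45, 1564, -75, -65])
9. PUSH 83 -> [98, 98, 45, 1564, -75, -65, 83]
10. SUB -> [98, 98, 45, 1564, -75, -148]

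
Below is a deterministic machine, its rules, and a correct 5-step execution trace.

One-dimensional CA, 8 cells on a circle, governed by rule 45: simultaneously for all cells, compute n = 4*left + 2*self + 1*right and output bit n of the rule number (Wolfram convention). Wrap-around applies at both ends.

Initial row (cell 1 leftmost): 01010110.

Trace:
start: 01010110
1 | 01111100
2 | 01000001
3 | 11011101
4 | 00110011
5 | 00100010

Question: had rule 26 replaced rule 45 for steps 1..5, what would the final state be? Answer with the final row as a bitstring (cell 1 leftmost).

01011000

(re-executing steps 1..5 under rule 26; state before step 1: 01010110)
1 | 10000101
2 | 01001001
3 | 00110110
4 | 01100101
5 | 01011000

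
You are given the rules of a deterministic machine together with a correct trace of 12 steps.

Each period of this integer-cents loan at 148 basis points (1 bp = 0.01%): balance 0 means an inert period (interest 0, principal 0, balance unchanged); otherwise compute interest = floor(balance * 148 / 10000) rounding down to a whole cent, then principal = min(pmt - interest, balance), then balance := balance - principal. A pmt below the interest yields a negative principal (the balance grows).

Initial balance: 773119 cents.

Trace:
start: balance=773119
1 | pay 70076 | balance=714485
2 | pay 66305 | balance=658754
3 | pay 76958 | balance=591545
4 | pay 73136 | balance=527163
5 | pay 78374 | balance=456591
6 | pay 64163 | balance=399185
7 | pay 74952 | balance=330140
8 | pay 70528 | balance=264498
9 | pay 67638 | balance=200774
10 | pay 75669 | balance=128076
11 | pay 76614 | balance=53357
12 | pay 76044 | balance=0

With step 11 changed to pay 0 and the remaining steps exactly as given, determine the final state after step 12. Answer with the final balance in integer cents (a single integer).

(re-executing from step 11 with the substitution; state before step 11: balance=128076)
11 | pay 0 | balance=129971
12 | pay 76044 | balance=55850

55850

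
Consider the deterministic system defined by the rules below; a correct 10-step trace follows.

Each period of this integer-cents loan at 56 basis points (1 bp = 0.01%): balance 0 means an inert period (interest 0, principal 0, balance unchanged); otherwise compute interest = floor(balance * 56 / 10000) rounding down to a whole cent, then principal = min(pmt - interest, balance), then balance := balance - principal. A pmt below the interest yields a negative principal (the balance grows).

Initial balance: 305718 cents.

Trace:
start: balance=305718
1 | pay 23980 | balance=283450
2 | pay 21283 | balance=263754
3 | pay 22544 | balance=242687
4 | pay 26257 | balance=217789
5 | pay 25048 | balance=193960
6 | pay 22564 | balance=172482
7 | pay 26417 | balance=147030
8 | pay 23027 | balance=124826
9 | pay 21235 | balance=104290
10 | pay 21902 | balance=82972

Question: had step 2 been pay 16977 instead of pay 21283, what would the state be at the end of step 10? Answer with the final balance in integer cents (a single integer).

87474

(re-executing from step 2 with the substitution; state before step 2: balance=283450)
2 | pay 16977 | balance=268060
3 | pay 22544 | balance=247017
4 | pay 26257 | balance=222143
5 | pay 25048 | balance=198339
6 | pay 22564 | balance=176885
7 | pay 26417 | balance=151458
8 | pay 23027 | balance=129279
9 | pay 21235 | balance=108767
10 | pay 21902 | balance=87474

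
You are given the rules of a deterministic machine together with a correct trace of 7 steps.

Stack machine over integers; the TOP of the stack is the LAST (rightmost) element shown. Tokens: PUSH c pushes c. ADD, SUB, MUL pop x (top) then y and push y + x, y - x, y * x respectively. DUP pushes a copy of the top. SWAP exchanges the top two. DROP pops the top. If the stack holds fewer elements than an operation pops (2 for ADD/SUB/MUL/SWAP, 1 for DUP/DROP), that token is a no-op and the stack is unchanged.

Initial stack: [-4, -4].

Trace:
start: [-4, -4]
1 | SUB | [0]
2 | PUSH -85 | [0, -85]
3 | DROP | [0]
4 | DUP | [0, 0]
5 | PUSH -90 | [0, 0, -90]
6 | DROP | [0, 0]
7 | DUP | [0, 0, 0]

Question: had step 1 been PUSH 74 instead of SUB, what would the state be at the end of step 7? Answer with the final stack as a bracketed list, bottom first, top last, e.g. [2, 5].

[-4, -4, 74, 74, 74]

(re-executing from step 1 with the substitution; state before step 1: [-4, -4])
1 | PUSH 74 | [-4, -4, 74]
2 | PUSH -85 | [-4, -4, 74, -85]
3 | DROP | [-4, -4, 74]
4 | DUP | [-4, -4, 74, 74]
5 | PUSH -90 | [-4, -4, 74, 74, -90]
6 | DROP | [-4, -4, 74, 74]
7 | DUP | [-4, -4, 74, 74, 74]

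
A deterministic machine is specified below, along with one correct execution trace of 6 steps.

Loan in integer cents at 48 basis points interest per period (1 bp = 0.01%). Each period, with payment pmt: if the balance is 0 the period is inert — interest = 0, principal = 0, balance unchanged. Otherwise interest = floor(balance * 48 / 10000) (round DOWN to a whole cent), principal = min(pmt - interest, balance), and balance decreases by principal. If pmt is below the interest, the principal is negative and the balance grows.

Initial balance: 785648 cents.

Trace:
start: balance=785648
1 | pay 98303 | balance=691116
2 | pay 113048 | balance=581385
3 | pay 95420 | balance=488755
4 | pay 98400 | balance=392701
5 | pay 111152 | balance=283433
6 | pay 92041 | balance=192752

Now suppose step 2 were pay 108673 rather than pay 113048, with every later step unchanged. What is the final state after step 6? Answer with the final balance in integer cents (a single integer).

(re-executing from step 2 with the substitution; state before step 2: balance=691116)
2 | pay 108673 | balance=585760
3 | pay 95420 | balance=493151
4 | pay 98400 | balance=397118
5 | pay 111152 | balance=287872
6 | pay 92041 | balance=197212

197212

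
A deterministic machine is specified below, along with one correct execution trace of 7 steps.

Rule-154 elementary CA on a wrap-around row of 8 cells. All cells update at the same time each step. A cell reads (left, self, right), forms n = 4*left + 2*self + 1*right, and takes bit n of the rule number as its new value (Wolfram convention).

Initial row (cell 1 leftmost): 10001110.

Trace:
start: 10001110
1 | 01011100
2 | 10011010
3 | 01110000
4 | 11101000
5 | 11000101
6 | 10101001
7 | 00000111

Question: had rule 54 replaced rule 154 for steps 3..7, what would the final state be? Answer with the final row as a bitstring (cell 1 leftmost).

10000001

(re-executing steps 3..7 under rule 54; state before step 3: 10011010)
3 | 11100111
4 | 00011000
5 | 00100100
6 | 01111110
7 | 10000001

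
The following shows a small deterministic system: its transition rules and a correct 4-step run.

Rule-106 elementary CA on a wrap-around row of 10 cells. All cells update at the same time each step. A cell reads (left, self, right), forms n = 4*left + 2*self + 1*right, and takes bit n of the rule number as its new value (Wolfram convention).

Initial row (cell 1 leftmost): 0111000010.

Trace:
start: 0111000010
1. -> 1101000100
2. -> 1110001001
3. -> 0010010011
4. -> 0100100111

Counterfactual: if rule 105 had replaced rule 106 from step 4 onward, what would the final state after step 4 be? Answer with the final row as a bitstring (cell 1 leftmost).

(re-executing step 4 under rule 105; state before step 4: 0010010011)
4. -> 0000000011

0000000011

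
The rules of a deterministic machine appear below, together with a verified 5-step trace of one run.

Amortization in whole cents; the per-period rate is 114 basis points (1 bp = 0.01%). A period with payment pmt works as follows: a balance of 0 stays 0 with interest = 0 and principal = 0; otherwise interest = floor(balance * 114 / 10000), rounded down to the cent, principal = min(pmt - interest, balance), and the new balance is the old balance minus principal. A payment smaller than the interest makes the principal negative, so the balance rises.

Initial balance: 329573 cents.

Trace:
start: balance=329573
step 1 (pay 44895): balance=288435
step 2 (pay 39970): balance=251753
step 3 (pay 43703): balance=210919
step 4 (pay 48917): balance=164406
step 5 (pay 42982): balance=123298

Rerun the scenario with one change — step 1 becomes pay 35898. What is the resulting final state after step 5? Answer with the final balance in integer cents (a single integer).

(re-executing from step 1 with the substitution; state before step 1: balance=329573)
step 1 (pay 35898): balance=297432
step 2 (pay 39970): balance=260852
step 3 (pay 43703): balance=220122
step 4 (pay 48917): balance=173714
step 5 (pay 42982): balance=132712

132712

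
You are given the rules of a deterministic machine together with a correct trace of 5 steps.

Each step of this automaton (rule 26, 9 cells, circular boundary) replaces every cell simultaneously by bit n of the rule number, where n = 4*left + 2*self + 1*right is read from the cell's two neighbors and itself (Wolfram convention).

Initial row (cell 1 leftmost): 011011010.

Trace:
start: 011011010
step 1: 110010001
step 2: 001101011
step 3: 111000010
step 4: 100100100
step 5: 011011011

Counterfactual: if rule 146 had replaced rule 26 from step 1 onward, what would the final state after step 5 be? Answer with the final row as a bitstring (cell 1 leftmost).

(re-executing steps 1..5 under rule 146; state before step 1: 011011010)
step 1: 100000001
step 2: 010000010
step 3: 101000101
step 4: 000101000
step 5: 001000100

001000100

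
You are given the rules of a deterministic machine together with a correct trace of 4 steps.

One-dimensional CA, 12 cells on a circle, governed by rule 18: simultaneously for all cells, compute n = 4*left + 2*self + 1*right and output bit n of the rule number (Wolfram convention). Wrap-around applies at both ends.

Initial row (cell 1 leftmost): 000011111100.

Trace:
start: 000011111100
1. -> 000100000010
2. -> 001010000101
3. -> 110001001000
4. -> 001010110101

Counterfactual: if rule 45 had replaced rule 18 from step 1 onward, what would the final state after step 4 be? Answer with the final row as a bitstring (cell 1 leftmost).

(re-executing steps 1..4 under rule 45; state before step 1: 000011111100)
1. -> 111010000001
2. -> 000110111101
3. -> 010101100011
4. -> 111111001010

111111001010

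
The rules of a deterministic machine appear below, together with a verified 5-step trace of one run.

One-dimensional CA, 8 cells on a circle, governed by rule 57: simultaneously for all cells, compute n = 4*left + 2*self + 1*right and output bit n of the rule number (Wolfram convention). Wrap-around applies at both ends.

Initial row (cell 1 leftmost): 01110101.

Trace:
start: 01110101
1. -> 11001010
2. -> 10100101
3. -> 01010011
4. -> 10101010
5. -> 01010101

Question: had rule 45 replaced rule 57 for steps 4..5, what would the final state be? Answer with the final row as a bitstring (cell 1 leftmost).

(re-executing steps 4..5 under rule 45; state before step 4: 01010011)
4. -> 11110010
5. -> 10000011

10000011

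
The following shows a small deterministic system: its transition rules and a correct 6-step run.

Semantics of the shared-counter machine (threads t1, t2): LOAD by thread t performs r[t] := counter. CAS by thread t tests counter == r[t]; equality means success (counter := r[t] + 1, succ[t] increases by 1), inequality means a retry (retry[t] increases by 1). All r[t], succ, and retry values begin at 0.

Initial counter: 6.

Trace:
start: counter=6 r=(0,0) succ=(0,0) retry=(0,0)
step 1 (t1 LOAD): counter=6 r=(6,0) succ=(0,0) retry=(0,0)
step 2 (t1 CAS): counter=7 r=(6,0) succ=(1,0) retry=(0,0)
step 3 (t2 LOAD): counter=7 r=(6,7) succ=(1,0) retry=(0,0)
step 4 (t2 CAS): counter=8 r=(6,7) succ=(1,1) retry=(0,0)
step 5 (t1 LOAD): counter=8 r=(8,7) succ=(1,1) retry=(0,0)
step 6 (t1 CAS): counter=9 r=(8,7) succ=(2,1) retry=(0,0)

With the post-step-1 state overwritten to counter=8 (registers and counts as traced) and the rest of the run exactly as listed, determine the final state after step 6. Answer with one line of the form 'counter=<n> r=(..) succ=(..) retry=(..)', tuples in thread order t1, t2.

state after step 1 := counter=8 r=(6,0) succ=(0,0) retry=(0,0)
step 2 (t1 CAS): counter=8 r=(6,0) succ=(0,0) retry=(1,0)
step 3 (t2 LOAD): counter=8 r=(6,8) succ=(0,0) retry=(1,0)
step 4 (t2 CAS): counter=9 r=(6,8) succ=(0,1) retry=(1,0)
step 5 (t1 LOAD): counter=9 r=(9,8) succ=(0,1) retry=(1,0)
step 6 (t1 CAS): counter=10 r=(9,8) succ=(1,1) retry=(1,0)

counter=10 r=(9,8) succ=(1,1) retry=(1,0)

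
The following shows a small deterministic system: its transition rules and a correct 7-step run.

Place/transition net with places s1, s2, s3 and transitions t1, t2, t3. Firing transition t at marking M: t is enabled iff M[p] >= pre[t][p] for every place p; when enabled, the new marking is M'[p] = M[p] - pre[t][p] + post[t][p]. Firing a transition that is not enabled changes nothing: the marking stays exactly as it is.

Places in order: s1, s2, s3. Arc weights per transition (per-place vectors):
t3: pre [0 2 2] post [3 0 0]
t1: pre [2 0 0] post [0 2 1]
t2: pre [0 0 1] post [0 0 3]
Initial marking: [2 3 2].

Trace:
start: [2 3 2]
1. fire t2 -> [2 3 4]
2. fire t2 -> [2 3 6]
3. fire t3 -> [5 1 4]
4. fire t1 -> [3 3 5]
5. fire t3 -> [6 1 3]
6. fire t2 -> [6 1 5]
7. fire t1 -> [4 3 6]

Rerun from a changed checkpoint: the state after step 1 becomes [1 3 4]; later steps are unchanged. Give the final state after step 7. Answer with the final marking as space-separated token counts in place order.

3 3 6

state after step 1 := [1 3 4]
2. fire t2 -> [1 3 6]
3. fire t3 -> [4 1 4]
4. fire t1 -> [2 3 5]
5. fire t3 -> [5 1 3]
6. fire t2 -> [5 1 5]
7. fire t1 -> [3 3 6]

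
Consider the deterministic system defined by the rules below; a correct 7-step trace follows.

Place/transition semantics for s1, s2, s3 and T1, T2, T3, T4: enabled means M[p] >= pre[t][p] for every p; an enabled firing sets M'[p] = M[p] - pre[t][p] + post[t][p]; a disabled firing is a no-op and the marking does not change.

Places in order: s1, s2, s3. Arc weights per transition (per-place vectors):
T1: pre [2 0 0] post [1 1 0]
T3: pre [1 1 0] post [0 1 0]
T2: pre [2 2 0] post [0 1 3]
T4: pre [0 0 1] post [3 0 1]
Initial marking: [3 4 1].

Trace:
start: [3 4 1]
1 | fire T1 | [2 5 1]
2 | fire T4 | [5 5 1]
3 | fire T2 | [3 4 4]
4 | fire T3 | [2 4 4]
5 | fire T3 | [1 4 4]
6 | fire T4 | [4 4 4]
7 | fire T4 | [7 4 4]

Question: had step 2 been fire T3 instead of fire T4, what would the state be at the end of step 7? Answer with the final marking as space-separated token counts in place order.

(re-executing from step 2 with the substitution; state before step 2: [2 5 1])
2 | fire T3 | [1 5 1]
3 | fire T2 | [1 5 1]
4 | fire T3 | [0 5 1]
5 | fire T3 | [0 5 1]
6 | fire T4 | [3 5 1]
7 | fire T4 | [6 5 1]

6 5 1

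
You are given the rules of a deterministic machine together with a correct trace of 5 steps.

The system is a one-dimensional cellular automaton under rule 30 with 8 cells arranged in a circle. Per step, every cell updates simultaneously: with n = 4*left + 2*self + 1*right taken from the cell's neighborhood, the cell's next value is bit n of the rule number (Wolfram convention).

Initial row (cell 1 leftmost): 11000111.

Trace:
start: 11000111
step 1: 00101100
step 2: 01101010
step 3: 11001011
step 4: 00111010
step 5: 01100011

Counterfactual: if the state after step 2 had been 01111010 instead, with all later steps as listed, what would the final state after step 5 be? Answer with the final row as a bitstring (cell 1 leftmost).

state after step 2 := 01111010
step 3: 11000011
step 4: 00100110
step 5: 01111101

01111101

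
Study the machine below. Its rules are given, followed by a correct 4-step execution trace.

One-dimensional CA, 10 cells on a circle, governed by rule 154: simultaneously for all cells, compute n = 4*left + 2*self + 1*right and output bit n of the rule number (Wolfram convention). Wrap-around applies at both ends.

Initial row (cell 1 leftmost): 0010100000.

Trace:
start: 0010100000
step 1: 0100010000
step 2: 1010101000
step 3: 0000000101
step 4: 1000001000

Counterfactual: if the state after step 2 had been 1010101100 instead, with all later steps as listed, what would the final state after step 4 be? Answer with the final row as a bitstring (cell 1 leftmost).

1000010010

state after step 2 := 1010101100
step 3: 0000001011
step 4: 1000010010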